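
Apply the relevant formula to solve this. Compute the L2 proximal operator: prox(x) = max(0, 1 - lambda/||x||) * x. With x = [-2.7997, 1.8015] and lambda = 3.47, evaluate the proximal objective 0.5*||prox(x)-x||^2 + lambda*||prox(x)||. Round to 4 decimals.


Step 1: Compute ||x||.
||x|| = 3.3292
Step 2: Compute scaling factor.
scale = max(0, 1 - 3.47/3.3292) = 0.0
Step 3: prox(x) = [-0.0, 0.0]
||prox(x)|| = 0.0
Step 4: Proximal objective.
0.5*||prox-x||^2 = 5.5419
lambda*||prox|| = 0.0
Total = 5.5419


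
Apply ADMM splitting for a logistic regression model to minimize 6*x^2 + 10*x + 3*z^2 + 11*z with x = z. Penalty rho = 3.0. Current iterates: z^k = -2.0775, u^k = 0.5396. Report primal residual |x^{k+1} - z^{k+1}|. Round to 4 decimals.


ADMM iteration with rho = 3.0, z^k = -2.0775, u^k = 0.5396
Step 1: x-update.
Minimize 6*x^2 + 10*x + (3.0/2)*(x + 2.0775 + 0.5396)^2
FOC: (2*6 + 3.0)*x = -10 + 3.0*(-2.0775 - 0.5396)
x^{k+1} = -1.1901
Step 2: z-update.
Minimize 3*z^2 + 11*z + (3.0/2)*(-1.1901 - z + 0.5396)^2
FOC: (2*3 + 3.0)*z = -11 + 3.0*(-1.1901 + 0.5396)
z^{k+1} = -1.4391
Step 3: u-update.
u^{k+1} = 0.5396 - 1.1901 + 1.4391 = 0.7886
Step 4: Primal residual = |-1.1901 + 1.4391| = 0.249


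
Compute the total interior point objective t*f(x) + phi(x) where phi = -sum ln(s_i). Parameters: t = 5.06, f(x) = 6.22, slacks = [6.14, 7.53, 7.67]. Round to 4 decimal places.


Step 1: Compute log-barrier.
ln values: [1.8148, 2.0189, 2.0373]
phi = -(1.8148 + 2.0189 + 2.0373) = -5.871
Step 2: Compute augmented objective.
t*f(x) = 5.06*6.22 = 31.4732
Total = 31.4732 - 5.871 = 25.6022


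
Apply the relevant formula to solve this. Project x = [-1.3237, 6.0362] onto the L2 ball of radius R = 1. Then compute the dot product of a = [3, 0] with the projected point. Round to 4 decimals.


Step 1: Compute ||x|| (intermediates to 6 decimals).
||x|| = sqrt((-1.3237)^2 + 6.0362^2) = 6.179635
Step 2: Project.
Since ||x|| > R, scale = R/||x|| = 1/6.179635 = 0.161822, proj(x) = scale * x
proj(x) = [-0.214204, 0.97679]
Step 3: Dot product.
a^T * proj(x) = 3*(-0.214204) + 0*0.97679 = -0.6426


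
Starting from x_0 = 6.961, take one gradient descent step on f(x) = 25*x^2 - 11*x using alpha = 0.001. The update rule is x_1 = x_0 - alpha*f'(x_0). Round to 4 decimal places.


We compute the gradient at x_0 and apply the update.
f'(x) = 50*x - 11
f'(6.961) = 50*6.961 - 11 = 337.05
x_1 = 6.961 - 0.001*337.05 = 6.624


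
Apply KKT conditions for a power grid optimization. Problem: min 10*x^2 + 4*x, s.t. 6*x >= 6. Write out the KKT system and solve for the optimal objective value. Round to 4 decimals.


Step 1: Try lambda = 0 (constraint inactive).
x_unc = -4/(2*10) = -0.2
Check: 6*-0.2 = -1.2 < 6 -- violated!
Step 2: Constraint must be active: 6*x = 6
x* = 6/6 = 1.0
lambda = (2*10*1.0 + 4)/6 = 4.0
Step 3: Compute optimal value.
f(x*) = 10*1.0^2 + 4*1.0 = 14.0


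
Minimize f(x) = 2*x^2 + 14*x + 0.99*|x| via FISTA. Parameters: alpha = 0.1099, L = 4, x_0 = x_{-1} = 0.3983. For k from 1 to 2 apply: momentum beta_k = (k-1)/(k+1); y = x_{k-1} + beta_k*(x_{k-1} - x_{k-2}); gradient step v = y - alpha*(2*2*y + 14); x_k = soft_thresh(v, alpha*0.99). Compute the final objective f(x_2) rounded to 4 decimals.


FISTA on f(x) = 2*x^2 + 14*x + 0.99*|x|
L = 4, alpha = 0.1099
Iteration 1: beta = 0.0, y = 0.3983 + 0.0*(0.3983 - 0.3983) = 0.3983
  grad(y) = 15.5932, v = y - alpha*grad = -1.3154
  prox(v) = soft_thresh(-1.3154, 0.1088) = -1.2066
Iteration 2: beta = 0.3333, y = -1.2066 + 0.3333*(-1.2066 - 0.3983) = -1.7416
  grad(y) = 7.0338, v = y - alpha*grad = -2.5146
  prox(v) = soft_thresh(-2.5146, 0.1088) = -2.4058
f(x_2) = 2*(-2.4058)^2 + 14*(-2.4058) + 0.99*|-2.4058| = -19.7236


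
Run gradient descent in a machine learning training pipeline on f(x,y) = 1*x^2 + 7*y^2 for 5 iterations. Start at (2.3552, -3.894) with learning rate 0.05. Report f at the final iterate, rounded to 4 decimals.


Gradient descent on f(x,y) = 1*x^2 + 7*y^2.
Starting point: (2.3552, -3.894), alpha = 0.05
Step 1: grad_x = 2*1*2.3552 = 4.7104, grad_y = 2*7*-3.894 = -54.516
  x_1 = 2.3552 - 0.05*4.7104 = 2.1197
  y_1 = -3.894 - 0.05*-54.516 = -1.1682
Step 2: grad_x = 2*1*2.1197 = 4.2394, grad_y = 2*7*-1.1682 = -16.3548
  x_2 = 2.1197 - 0.05*4.2394 = 1.9077
  y_2 = -1.1682 - 0.05*-16.3548 = -0.3505
Step 3: grad_x = 2*1*1.9077 = 3.8154, grad_y = 2*7*-0.3505 = -4.9064
  x_3 = 1.9077 - 0.05*3.8154 = 1.7169
  y_3 = -0.3505 - 0.05*-4.9064 = -0.1051
Step 4: grad_x = 2*1*1.7169 = 3.4339, grad_y = 2*7*-0.1051 = -1.4719
  x_4 = 1.7169 - 0.05*3.4339 = 1.5452
  y_4 = -0.1051 - 0.05*-1.4719 = -0.0315
Step 5: grad_x = 2*1*1.5452 = 3.0905, grad_y = 2*7*-0.0315 = -0.4416
  x_5 = 1.5452 - 0.05*3.0905 = 1.3907
  y_5 = -0.0315 - 0.05*-0.4416 = -0.0095
f(1.3907, -0.0095) = 1*1.3907^2 + 7*(-0.0095)^2 = 1.9347


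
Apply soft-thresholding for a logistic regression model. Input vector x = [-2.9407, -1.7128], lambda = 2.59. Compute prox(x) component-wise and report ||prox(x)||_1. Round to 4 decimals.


Soft-thresholding with lambda = 2.59:
prox(-2.9407) = sign(-2.9407)*max(|-2.9407| - 2.59, 0) = -0.3507
prox(-1.7128) = sign(-1.7128)*max(|-1.7128| - 2.59, 0) = 0.0
prox(x) = [-0.3507, 0.0]
||prox(x)||_1 = 0.3507 + 0.0 = 0.3507


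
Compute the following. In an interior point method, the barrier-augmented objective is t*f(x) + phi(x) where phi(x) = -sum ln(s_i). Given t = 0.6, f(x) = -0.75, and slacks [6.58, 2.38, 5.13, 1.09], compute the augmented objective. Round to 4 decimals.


Step 1: Compute log-barrier.
ln values: [1.884, 0.8671, 1.6351, 0.0862]
phi = -(1.884 + 0.8671 + 1.6351 + 0.0862) = -4.4724
Step 2: Compute augmented objective.
t*f(x) = 0.6*-0.75 = -0.45
Total = -0.45 - 4.4724 = -4.9224


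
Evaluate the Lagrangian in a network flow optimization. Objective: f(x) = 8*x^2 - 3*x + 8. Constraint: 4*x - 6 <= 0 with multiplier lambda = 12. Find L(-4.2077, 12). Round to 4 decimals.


Step 1: Evaluate f(x).
f(-4.2077) = 8*(-4.2077)^2 - 3*(-4.2077) + 8 = 162.261
Step 2: Evaluate g(x).
g(-4.2077) = 4*-4.2077 - 6 = -22.8308
Step 3: Compute Lagrangian.
L = 162.261 + 12*-22.8308 = -111.7086


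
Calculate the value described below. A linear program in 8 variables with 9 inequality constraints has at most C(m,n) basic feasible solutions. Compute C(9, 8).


Each vertex corresponds to some choice of n active constraints out of m, so the number of vertices is at most C(m, n) = m! / (n!(m-n)!).
m = 9, n = 8
Numerator: 9 * 8 * 7 * 6 * 5 * 4 * 3 * 2
Denominator: 8! = 40320
C(9, 8) = 9


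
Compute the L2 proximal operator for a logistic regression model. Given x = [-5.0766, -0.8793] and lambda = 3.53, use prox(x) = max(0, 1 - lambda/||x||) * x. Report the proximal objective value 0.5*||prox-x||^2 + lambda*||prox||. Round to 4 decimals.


Step 1: Compute ||x||.
||x|| = 5.1522
Step 2: Compute scaling factor.
scale = max(0, 1 - 3.53/5.1522) = 0.3149
Step 3: prox(x) = [-1.5984, -0.2769]
||prox(x)|| = 1.6222
Step 4: Proximal objective.
0.5*||prox-x||^2 = 6.2305
lambda*||prox|| = 5.7264
Total = 11.9568


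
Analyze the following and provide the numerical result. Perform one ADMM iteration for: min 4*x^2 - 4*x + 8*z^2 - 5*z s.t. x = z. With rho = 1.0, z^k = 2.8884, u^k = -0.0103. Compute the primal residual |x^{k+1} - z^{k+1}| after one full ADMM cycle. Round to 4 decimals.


ADMM iteration with rho = 1.0, z^k = 2.8884, u^k = -0.0103
Step 1: x-update.
Minimize 4*x^2 - 4*x + (1.0/2)*(x - 2.8884 - 0.0103)^2
FOC: (2*4 + 1.0)*x = 4 + 1.0*(2.8884 + 0.0103)
x^{k+1} = 0.7665
Step 2: z-update.
Minimize 8*z^2 - 5*z + (1.0/2)*(0.7665 - z - 0.0103)^2
FOC: (2*8 + 1.0)*z = 5 + 1.0*(0.7665 - 0.0103)
z^{k+1} = 0.3386
Step 3: u-update.
u^{k+1} = -0.0103 + 0.7665 - 0.3386 = 0.4176
Step 4: Primal residual = |0.7665 - 0.3386| = 0.4279


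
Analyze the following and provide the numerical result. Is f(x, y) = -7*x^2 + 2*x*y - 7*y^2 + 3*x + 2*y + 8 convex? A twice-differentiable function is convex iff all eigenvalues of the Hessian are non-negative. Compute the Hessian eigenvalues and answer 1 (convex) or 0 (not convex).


The Hessian of f(x,y) = -7*x^2 + 2*x*y - 7*y^2 + 3*x + 2*y + 8 is:
H = [[-14, 2], [2, -14]]
Trace = -14 - 14 = -28
Determinant = -14*-14 - (2)^2 = 192
Discriminant = (-28)^2 - 4*192 = 16.0
Eigenvalues: lambda_1 = -16.0, lambda_2 = -12.0
The function is not convex.

0


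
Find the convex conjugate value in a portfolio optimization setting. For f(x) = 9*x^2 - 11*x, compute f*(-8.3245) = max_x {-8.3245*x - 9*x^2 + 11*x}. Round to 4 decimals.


f*(y) = sup_x {y*x - a*x^2 - b*x} = sup_x {(y-b)*x - a*x^2}
FOC: (y - b) - 2a*x = 0 => x* = (y - b)/(2a)
x* = (-8.3245 + 11)/(2*9) = 0.1486
f*(-8.3245) = (y-b)^2/(4a) = (-8.3245 + 11)^2/(4*9)
= 7.1583/36 = 0.1988


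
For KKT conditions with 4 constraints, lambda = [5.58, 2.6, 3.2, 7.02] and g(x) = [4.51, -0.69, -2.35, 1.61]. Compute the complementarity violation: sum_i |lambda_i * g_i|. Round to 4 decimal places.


KKT complementary slackness check:
lambda_1 * g_1 = 5.58 * 4.51 = 25.1658
lambda_2 * g_2 = 2.6 * -0.69 = -1.794
lambda_3 * g_3 = 3.2 * -2.35 = -7.52
lambda_4 * g_4 = 7.02 * 1.61 = 11.3022
Total violation = 25.1658 + 1.794 + 7.52 + 11.3022 = 45.782


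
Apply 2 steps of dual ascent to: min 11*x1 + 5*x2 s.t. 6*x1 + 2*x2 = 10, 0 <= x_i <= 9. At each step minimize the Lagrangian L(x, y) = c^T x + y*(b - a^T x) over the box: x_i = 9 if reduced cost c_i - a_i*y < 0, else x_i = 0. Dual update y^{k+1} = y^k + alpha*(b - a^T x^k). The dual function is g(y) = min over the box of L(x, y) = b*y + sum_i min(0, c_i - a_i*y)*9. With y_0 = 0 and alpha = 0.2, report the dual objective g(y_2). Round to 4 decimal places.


Dual ascent for LP: min 11*x1 + 5*x2, 6*x1 + 2*x2 = 10, 0 <= x_i <= 9
Step 1: y^k = 0.0, reduced costs: (11.0, 5.0)
  x^k = (0.0, 0.0), subgradient = b - a^T x = 10.0
  y^{k+1} = 0.0 + 0.2*10.0 = 2.0
Step 2: y^k = 2.0, reduced costs: (-1.0, 1.0)
  x^k = (9.0, 0.0), subgradient = b - a^T x = -44.0
  y^{k+1} = 2.0 + 0.2*-44.0 = -6.8
Dual objective at y_2 = -6.8: reduced costs (51.8, 18.6), box minimizer x = (0.0, 0.0)
g(y_2) = b*y + (c1 - a1*y)*x1 + (c2 - a2*y)*x2 = 10*(-6.8) + 51.8*0.0 + 18.6*0.0 = -68.0 + 0.0 + 0.0 = -68.0


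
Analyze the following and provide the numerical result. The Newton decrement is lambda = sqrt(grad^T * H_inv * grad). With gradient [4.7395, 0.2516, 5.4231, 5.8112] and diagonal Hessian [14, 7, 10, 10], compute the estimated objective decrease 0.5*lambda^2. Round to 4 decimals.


Step 1: H is diagonal, so H^(-1) * g = [0.3385, 0.0359, 0.5423, 0.5811].
Step 2: g^T H^(-1) g = sum_i g_i^2 / H_ii
  = (4.7395)^2/14 + (0.2516)^2/7 + (5.4231)^2/10 + (5.8112)^2/10
  = 1.6045 + 0.009 + 2.941 + 3.377 = 7.9315
Step 3: Objective decrease = 0.5 * g^T H^(-1) g = 3.9658


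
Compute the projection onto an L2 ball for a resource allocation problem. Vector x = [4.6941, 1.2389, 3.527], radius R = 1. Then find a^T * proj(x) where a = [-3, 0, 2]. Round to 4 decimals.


Step 1: Compute ||x|| (intermediates to 6 decimals).
||x|| = sqrt(4.6941^2 + 1.2389^2 + 3.527^2) = 6.000765
Step 2: Project.
Since ||x|| > R, scale = R/||x|| = 1/6.000765 = 0.166645, proj(x) = scale * x
proj(x) = [0.782248, 0.206456, 0.587757]
Step 3: Dot product.
a^T * proj(x) = -3*0.782248 + 0*0.206456 + 2*0.587757 = -1.1712


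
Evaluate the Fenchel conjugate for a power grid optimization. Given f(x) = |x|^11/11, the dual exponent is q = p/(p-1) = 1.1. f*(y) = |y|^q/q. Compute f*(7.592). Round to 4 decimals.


The conjugate exponent q satisfies 1/p + 1/q = 1.
p = 11, so q = 11/(11 - 1) = 1.1
|y|^q = 7.592^1.1 = 9.298
f*(7.592) = 9.298 / 1.1 = 8.4528


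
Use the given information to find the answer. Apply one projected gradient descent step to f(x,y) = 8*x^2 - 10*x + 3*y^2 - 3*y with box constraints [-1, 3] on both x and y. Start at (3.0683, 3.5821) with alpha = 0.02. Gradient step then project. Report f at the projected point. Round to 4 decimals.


Step 1: Compute gradient at (3.0683, 3.5821).
grad_x = 2*8*3.0683 - 10 = 39.0928
grad_y = 2*3*3.5821 - 3 = 18.4926
Step 2: Gradient step.
x_raw = 3.0683 - 0.02*39.0928 = 2.2864
y_raw = 3.5821 - 0.02*18.4926 = 3.2122
Step 3: Project onto [-1, 3].
x_proj = clip(2.2864) = 2.2864
y_proj = clip(3.2122) = 3.0
Step 4: Evaluate f.
f(2.2864, 3.0) = 36.9582


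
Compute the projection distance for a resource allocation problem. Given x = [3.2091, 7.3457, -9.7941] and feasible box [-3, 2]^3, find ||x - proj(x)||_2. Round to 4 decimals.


Project each component onto [-3, 2].
clip(3.2091) = 2.0, clip(7.3457) = 2.0, clip(-9.7941) = -3.0
Projection = [2.0, 2.0, -3.0]
Squared diffs: [1.4619, 28.5765, 46.1598]
Distance = sqrt(76.1982) = 8.7292


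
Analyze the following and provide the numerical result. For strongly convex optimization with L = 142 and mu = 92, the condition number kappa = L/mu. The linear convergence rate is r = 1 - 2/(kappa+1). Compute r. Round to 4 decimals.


Step 1: Compute the condition number.
kappa = L/mu = 142/92 = 1.5435
Step 2: Compute the convergence rate.
r = 1 - 2/(kappa + 1) = 1 - 2*mu/(L + mu) = (L - mu)/(L + mu) = 50/234 = 0.2137


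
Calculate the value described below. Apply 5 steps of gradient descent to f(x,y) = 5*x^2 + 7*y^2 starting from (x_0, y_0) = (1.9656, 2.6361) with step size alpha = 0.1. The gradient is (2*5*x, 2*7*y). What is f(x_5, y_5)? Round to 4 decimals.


Gradient descent on f(x,y) = 5*x^2 + 7*y^2.
Starting point: (1.9656, 2.6361), alpha = 0.1
Step 1: grad_x = 2*5*1.9656 = 19.656, grad_y = 2*7*2.6361 = 36.9054
  x_1 = 1.9656 - 0.1*19.656 = 0.0
  y_1 = 2.6361 - 0.1*36.9054 = -1.0544
Step 2: grad_x = 2*5*0.0 = 0.0, grad_y = 2*7*-1.0544 = -14.7622
  x_2 = 0.0 - 0.1*0.0 = 0.0
  y_2 = -1.0544 - 0.1*-14.7622 = 0.4218
Step 3: grad_x = 2*5*0.0 = 0.0, grad_y = 2*7*0.4218 = 5.9049
  x_3 = 0.0 - 0.1*0.0 = 0.0
  y_3 = 0.4218 - 0.1*5.9049 = -0.1687
Step 4: grad_x = 2*5*0.0 = 0.0, grad_y = 2*7*-0.1687 = -2.3619
  x_4 = 0.0 - 0.1*0.0 = 0.0
  y_4 = -0.1687 - 0.1*-2.3619 = 0.0675
Step 5: grad_x = 2*5*0.0 = 0.0, grad_y = 2*7*0.0675 = 0.9448
  x_5 = 0.0 - 0.1*0.0 = 0.0
  y_5 = 0.0675 - 0.1*0.9448 = -0.027
f(0.0, -0.027) = 5*0.0^2 + 7*(-0.027)^2 = 0.0051


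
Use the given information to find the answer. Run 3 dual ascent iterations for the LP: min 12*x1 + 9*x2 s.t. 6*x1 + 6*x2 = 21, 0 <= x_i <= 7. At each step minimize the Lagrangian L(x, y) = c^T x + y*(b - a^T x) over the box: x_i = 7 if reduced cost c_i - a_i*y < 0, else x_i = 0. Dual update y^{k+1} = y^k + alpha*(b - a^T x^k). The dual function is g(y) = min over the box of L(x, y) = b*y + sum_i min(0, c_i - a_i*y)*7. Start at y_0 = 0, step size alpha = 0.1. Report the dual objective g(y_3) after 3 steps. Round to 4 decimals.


Dual ascent for LP: min 12*x1 + 9*x2, 6*x1 + 6*x2 = 21, 0 <= x_i <= 7
Step 1: y^k = 0.0, reduced costs: (12.0, 9.0)
  x^k = (0.0, 0.0), subgradient = b - a^T x = 21.0
  y^{k+1} = 0.0 + 0.1*21.0 = 2.1
Step 2: y^k = 2.1, reduced costs: (-0.6, -3.6)
  x^k = (7.0, 7.0), subgradient = b - a^T x = -63.0
  y^{k+1} = 2.1 + 0.1*-63.0 = -4.2
Step 3: y^k = -4.2, reduced costs: (37.2, 34.2)
  x^k = (0.0, 0.0), subgradient = b - a^T x = 21.0
  y^{k+1} = -4.2 + 0.1*21.0 = -2.1
Dual objective at y_3 = -2.1: reduced costs (24.6, 21.6), box minimizer x = (0.0, 0.0)
g(y_3) = b*y + (c1 - a1*y)*x1 + (c2 - a2*y)*x2 = 21*(-2.1) + 24.6*0.0 + 21.6*0.0 = -44.1 + 0.0 + 0.0 = -44.1


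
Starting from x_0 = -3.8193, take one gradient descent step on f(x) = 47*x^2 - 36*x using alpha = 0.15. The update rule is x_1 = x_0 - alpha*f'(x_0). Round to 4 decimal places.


We compute the gradient at x_0 and apply the update.
f'(x) = 94*x - 36
f'(-3.8193) = 94*-3.8193 - 36 = -395.0142
x_1 = -3.8193 - 0.15*-395.0142 = 55.4328


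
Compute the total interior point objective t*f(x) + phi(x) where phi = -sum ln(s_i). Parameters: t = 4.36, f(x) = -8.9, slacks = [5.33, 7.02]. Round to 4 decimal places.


Step 1: Compute log-barrier.
ln values: [1.6734, 1.9488]
phi = -(1.6734 + 1.9488) = -3.6221
Step 2: Compute augmented objective.
t*f(x) = 4.36*-8.9 = -38.804
Total = -38.804 - 3.6221 = -42.4261


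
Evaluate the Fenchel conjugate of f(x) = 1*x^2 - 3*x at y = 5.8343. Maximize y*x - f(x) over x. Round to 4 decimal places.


f*(y) = sup_x {y*x - a*x^2 - b*x} = sup_x {(y-b)*x - a*x^2}
FOC: (y - b) - 2a*x = 0 => x* = (y - b)/(2a)
x* = (5.8343 + 3)/(2*1) = 4.4172
f*(5.8343) = (y-b)^2/(4a) = (5.8343 + 3)^2/(4*1)
= 78.0449/4 = 19.5112


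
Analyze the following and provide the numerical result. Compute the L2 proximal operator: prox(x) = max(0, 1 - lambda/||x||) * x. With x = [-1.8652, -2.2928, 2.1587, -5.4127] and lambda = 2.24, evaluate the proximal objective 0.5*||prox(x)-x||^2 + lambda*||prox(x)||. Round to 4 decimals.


Step 1: Compute ||x||.
||x|| = 6.534
Step 2: Compute scaling factor.
scale = max(0, 1 - 2.24/6.534) = 0.6572
Step 3: prox(x) = [-1.2258, -1.5068, 1.4187, -3.5571]
||prox(x)|| = 4.294
Step 4: Proximal objective.
0.5*||prox-x||^2 = 2.5088
lambda*||prox|| = 9.6186
Total = 12.1274


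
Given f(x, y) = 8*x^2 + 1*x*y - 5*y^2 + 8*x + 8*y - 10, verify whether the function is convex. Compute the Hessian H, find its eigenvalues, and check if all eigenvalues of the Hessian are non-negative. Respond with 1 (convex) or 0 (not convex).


The Hessian of f(x,y) = 8*x^2 + 1*x*y - 5*y^2 + 8*x + 8*y - 10 is:
H = [[16, 1], [1, -10]]
Trace = 16 - 10 = 6
Determinant = 16*-10 - (1)^2 = -161
Discriminant = (6)^2 - 4*-161 = 680.0
Eigenvalues: lambda_1 = -10.0384, lambda_2 = 16.0384
The function is not convex.

0


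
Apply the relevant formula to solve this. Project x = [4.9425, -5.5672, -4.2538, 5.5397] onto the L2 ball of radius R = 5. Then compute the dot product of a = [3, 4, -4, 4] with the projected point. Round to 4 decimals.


Step 1: Compute ||x|| (intermediates to 6 decimals).
||x|| = sqrt(4.9425^2 + (-5.5672)^2 + (-4.2538)^2 + 5.5397^2) = 10.208091
Step 2: Project.
Since ||x|| > R, scale = R/||x|| = 5/10.208091 = 0.489808, proj(x) = scale * x
proj(x) = [2.420876, -2.726859, -2.083545, 2.713389]
Step 3: Dot product.
a^T * proj(x) = 3*2.420876 + 4*(-2.726859) - 4*(-2.083545) + 4*2.713389 = 15.5429


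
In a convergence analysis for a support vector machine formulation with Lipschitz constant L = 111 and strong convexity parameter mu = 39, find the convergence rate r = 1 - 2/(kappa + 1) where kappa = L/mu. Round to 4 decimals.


Step 1: Compute the condition number.
kappa = L/mu = 111/39 = 2.8462
Step 2: Compute the convergence rate.
r = 1 - 2/(kappa + 1) = 1 - 2*mu/(L + mu) = (L - mu)/(L + mu) = 72/150 = 0.48


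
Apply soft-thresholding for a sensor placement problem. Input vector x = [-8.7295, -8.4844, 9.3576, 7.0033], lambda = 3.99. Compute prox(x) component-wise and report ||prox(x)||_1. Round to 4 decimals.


Soft-thresholding with lambda = 3.99:
prox(-8.7295) = sign(-8.7295)*max(|-8.7295| - 3.99, 0) = -4.7395
prox(-8.4844) = sign(-8.4844)*max(|-8.4844| - 3.99, 0) = -4.4944
prox(9.3576) = sign(9.3576)*max(|9.3576| - 3.99, 0) = 5.3676
prox(7.0033) = sign(7.0033)*max(|7.0033| - 3.99, 0) = 3.0133
prox(x) = [-4.7395, -4.4944, 5.3676, 3.0133]
||prox(x)||_1 = 4.7395 + 4.4944 + 5.3676 + 3.0133 = 17.6148


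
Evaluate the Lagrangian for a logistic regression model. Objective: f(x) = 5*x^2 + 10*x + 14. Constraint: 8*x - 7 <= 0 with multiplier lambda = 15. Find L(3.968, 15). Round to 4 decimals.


Step 1: Evaluate f(x).
f(3.968) = 5*3.968^2 + 10*3.968 + 14 = 132.4051
Step 2: Evaluate g(x).
g(3.968) = 8*3.968 - 7 = 24.744
Step 3: Compute Lagrangian.
L = 132.4051 + 15*24.744 = 503.5651


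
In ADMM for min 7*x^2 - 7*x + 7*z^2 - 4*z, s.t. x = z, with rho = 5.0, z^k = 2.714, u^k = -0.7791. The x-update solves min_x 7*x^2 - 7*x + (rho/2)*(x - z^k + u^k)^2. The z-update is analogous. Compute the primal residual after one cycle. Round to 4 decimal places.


ADMM iteration with rho = 5.0, z^k = 2.714, u^k = -0.7791
Step 1: x-update.
Minimize 7*x^2 - 7*x + (5.0/2)*(x - 2.714 - 0.7791)^2
FOC: (2*7 + 5.0)*x = 7 + 5.0*(2.714 + 0.7791)
x^{k+1} = 1.2877
Step 2: z-update.
Minimize 7*z^2 - 4*z + (5.0/2)*(1.2877 - z - 0.7791)^2
FOC: (2*7 + 5.0)*z = 4 + 5.0*(1.2877 - 0.7791)
z^{k+1} = 0.3444
Step 3: u-update.
u^{k+1} = -0.7791 + 1.2877 - 0.3444 = 0.1642
Step 4: Primal residual = |1.2877 - 0.3444| = 0.9433


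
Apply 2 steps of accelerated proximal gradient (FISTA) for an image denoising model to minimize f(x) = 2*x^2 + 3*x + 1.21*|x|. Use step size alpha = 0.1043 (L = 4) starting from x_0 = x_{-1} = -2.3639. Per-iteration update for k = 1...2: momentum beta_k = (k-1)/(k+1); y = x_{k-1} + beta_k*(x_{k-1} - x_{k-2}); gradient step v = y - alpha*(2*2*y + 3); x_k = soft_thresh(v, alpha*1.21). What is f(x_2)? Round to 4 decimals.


FISTA on f(x) = 2*x^2 + 3*x + 1.21*|x|
L = 4, alpha = 0.1043
Iteration 1: beta = 0.0, y = -2.3639 + 0.0*(-2.3639 + 2.3639) = -2.3639
  grad(y) = -6.4556, v = y - alpha*grad = -1.6906
  prox(v) = soft_thresh(-1.6906, 0.1262) = -1.5644
Iteration 2: beta = 0.3333, y = -1.5644 + 0.3333*(-1.5644 + 2.3639) = -1.2979
  grad(y) = -2.1915, v = y - alpha*grad = -1.0693
  prox(v) = soft_thresh(-1.0693, 0.1262) = -0.9431
f(x_2) = 2*(-0.9431)^2 + 3*(-0.9431) + 1.21*|-0.9431| = 0.0907


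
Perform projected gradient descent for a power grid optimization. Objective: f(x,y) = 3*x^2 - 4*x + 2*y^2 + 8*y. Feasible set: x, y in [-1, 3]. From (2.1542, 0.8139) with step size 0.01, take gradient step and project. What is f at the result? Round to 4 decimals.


Step 1: Compute gradient at (2.1542, 0.8139).
grad_x = 2*3*2.1542 - 4 = 8.9252
grad_y = 2*2*0.8139 + 8 = 11.2556
Step 2: Gradient step.
x_raw = 2.1542 - 0.01*8.9252 = 2.0649
y_raw = 0.8139 - 0.01*11.2556 = 0.7013
Step 3: Project onto [-1, 3].
x_proj = clip(2.0649) = 2.0649
y_proj = clip(0.7013) = 0.7013
Step 4: Evaluate f.
f(2.0649, 0.7013) = 11.1268


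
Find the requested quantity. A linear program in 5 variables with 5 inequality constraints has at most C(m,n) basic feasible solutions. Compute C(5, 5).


Each vertex corresponds to some choice of n active constraints out of m, so the number of vertices is at most C(m, n) = m! / (n!(m-n)!).
m = 5, n = 5
Numerator: 5 * 4 * 3 * 2 * 1
Denominator: 5! = 120
C(5, 5) = 1


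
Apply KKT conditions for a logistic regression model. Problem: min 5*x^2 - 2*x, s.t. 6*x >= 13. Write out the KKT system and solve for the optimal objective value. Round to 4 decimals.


Step 1: Try lambda = 0 (constraint inactive).
x_unc = 2/(2*5) = 0.2
Check: 6*0.2 = 1.2 < 13 -- violated!
Step 2: Constraint must be active: 6*x = 13
x* = 13/6 = 2.1667 (rounded; the exact value 13/6 is used below)
lambda = (2*5*(13/6) - 2)/6 = 3.2778
Step 3: Compute optimal value.
f(x*) = 5*(13/6)^2 - 2*(13/6) = 19.1389


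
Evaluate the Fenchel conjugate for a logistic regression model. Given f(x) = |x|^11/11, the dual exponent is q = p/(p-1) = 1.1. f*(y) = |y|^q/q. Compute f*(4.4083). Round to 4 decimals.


The conjugate exponent q satisfies 1/p + 1/q = 1.
p = 11, so q = 11/(11 - 1) = 1.1
|y|^q = 4.4083^1.1 = 5.1133
f*(4.4083) = 5.1133 / 1.1 = 4.6484


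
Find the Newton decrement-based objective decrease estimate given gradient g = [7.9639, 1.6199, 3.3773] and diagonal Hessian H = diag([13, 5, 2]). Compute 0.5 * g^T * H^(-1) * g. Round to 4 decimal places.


Step 1: H is diagonal, so H^(-1) * g = [0.6126, 0.324, 1.6887].
Step 2: g^T H^(-1) g = sum_i g_i^2 / H_ii
  = (7.9639)^2/13 + (1.6199)^2/5 + (3.3773)^2/2
  = 4.8787 + 0.5248 + 5.7031 = 11.1066
Step 3: Objective decrease = 0.5 * g^T H^(-1) g = 5.5533


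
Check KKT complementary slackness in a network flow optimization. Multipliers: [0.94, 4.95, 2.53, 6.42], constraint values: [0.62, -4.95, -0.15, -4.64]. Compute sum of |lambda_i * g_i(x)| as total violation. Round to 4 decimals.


KKT complementary slackness check:
lambda_1 * g_1 = 0.94 * 0.62 = 0.5828
lambda_2 * g_2 = 4.95 * -4.95 = -24.5025
lambda_3 * g_3 = 2.53 * -0.15 = -0.3795
lambda_4 * g_4 = 6.42 * -4.64 = -29.7888
Total violation = 0.5828 + 24.5025 + 0.3795 + 29.7888 = 55.2536


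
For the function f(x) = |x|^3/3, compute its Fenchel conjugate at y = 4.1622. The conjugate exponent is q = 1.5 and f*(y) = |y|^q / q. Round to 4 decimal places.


The conjugate exponent q satisfies 1/p + 1/q = 1.
p = 3, so q = 3/(3 - 1) = 1.5
|y|^q = 4.1622^1.5 = 8.4915
f*(4.1622) = 8.4915 / 1.5 = 5.661


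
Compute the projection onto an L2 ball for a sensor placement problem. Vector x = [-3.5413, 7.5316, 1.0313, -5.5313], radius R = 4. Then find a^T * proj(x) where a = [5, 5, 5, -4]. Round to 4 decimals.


Step 1: Compute ||x|| (intermediates to 6 decimals).
||x|| = sqrt((-3.5413)^2 + 7.5316^2 + 1.0313^2 + (-5.5313)^2) = 10.046127
Step 2: Project.
Since ||x|| > R, scale = R/||x|| = 4/10.046127 = 0.398163, proj(x) = scale * x
proj(x) = [-1.410015, 2.998804, 0.410626, -2.202359]
Step 3: Dot product.
a^T * proj(x) = 5*(-1.410015) + 5*2.998804 + 5*0.410626 - 4*(-2.202359) = 18.8065


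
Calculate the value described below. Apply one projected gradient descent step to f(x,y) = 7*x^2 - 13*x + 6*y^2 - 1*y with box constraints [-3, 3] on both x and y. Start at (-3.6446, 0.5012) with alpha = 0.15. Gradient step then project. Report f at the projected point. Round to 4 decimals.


Step 1: Compute gradient at (-3.6446, 0.5012).
grad_x = 2*7*-3.6446 - 13 = -64.0244
grad_y = 2*6*0.5012 - 1 = 5.0144
Step 2: Gradient step.
x_raw = -3.6446 - 0.15*-64.0244 = 5.9591
y_raw = 0.5012 - 0.15*5.0144 = -0.251
Step 3: Project onto [-3, 3].
x_proj = clip(5.9591) = 3.0
y_proj = clip(-0.251) = -0.251
Step 4: Evaluate f.
f(3.0, -0.251) = 24.6288


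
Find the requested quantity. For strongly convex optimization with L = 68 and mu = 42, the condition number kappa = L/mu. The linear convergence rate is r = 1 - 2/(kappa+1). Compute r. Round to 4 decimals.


Step 1: Compute the condition number.
kappa = L/mu = 68/42 = 1.619
Step 2: Compute the convergence rate.
r = 1 - 2/(kappa + 1) = 1 - 2*mu/(L + mu) = (L - mu)/(L + mu) = 26/110 = 0.2364


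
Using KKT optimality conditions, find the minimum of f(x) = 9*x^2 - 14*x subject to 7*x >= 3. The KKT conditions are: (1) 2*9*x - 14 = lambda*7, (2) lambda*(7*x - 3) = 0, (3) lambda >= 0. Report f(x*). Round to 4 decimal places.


Step 1: Try lambda = 0 (constraint inactive).
Stationarity: 2*9*x - 14 = 0
x* = 14/(2*9) = 7/9 = 0.7778 (rounded; the exact value 7/9 is used below)
Check constraint: 7*0.7778 = 5.4446 >= 3 -- satisfied.
Step 2: Compute optimal value.
f(x*) = 9*(7/9)^2 - 14*(7/9) = -5.4444


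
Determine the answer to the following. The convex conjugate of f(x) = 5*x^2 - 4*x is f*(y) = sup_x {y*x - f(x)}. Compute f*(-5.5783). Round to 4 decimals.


f*(y) = sup_x {y*x - a*x^2 - b*x} = sup_x {(y-b)*x - a*x^2}
FOC: (y - b) - 2a*x = 0 => x* = (y - b)/(2a)
x* = (-5.5783 + 4)/(2*5) = -0.1578
f*(-5.5783) = (y-b)^2/(4a) = (-5.5783 + 4)^2/(4*5)
= 2.491/20 = 0.1246


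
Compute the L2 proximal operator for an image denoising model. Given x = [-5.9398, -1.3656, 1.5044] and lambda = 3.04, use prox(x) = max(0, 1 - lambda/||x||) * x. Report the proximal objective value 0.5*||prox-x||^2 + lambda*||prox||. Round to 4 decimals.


Step 1: Compute ||x||.
||x|| = 6.2777
Step 2: Compute scaling factor.
scale = max(0, 1 - 3.04/6.2777) = 0.5157
Step 3: prox(x) = [-3.0634, -0.7043, 0.7759]
||prox(x)|| = 3.2377
Step 4: Proximal objective.
0.5*||prox-x||^2 = 4.6208
lambda*||prox|| = 9.8426
Total = 14.4634


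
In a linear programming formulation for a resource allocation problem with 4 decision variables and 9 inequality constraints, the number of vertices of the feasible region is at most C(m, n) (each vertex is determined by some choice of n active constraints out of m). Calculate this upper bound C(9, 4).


Each vertex corresponds to some choice of n active constraints out of m, so the number of vertices is at most C(m, n) = m! / (n!(m-n)!).
m = 9, n = 4
Numerator: 9 * 8 * 7 * 6
Denominator: 4! = 24
C(9, 4) = 126


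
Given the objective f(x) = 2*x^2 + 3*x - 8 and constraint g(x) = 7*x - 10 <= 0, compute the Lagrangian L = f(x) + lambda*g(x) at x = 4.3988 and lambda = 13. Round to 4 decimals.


Step 1: Evaluate f(x).
f(4.3988) = 2*4.3988^2 + 3*4.3988 - 8 = 43.8953
Step 2: Evaluate g(x).
g(4.3988) = 7*4.3988 - 10 = 20.7916
Step 3: Compute Lagrangian.
L = 43.8953 + 13*20.7916 = 314.1861


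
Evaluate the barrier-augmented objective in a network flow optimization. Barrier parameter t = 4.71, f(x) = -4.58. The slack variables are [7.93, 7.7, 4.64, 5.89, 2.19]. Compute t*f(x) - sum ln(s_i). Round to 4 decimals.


Step 1: Compute log-barrier.
ln values: [2.0707, 2.0412, 1.5347, 1.7733, 0.7839]
phi = -(2.0707 + 2.0412 + 1.5347 + 1.7733 + 0.7839) = -8.2037
Step 2: Compute augmented objective.
t*f(x) = 4.71*-4.58 = -21.5718
Total = -21.5718 - 8.2037 = -29.7755


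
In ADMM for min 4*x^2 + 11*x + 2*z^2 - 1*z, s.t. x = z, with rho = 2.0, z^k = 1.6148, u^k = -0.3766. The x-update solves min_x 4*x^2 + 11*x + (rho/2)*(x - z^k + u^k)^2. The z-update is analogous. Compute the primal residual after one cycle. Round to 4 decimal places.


ADMM iteration with rho = 2.0, z^k = 1.6148, u^k = -0.3766
Step 1: x-update.
Minimize 4*x^2 + 11*x + (2.0/2)*(x - 1.6148 - 0.3766)^2
FOC: (2*4 + 2.0)*x = -11 + 2.0*(1.6148 + 0.3766)
x^{k+1} = -0.7017
Step 2: z-update.
Minimize 2*z^2 - 1*z + (2.0/2)*(-0.7017 - z - 0.3766)^2
FOC: (2*2 + 2.0)*z = 1 + 2.0*(-0.7017 - 0.3766)
z^{k+1} = -0.1928
Step 3: u-update.
u^{k+1} = -0.3766 - 0.7017 + 0.1928 = -0.8855
Step 4: Primal residual = |-0.7017 + 0.1928| = 0.5089


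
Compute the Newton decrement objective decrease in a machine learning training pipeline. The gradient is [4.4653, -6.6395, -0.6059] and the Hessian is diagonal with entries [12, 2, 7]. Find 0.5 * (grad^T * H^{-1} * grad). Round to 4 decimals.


Step 1: H is diagonal, so H^(-1) * g = [0.3721, -3.3198, -0.0866].
Step 2: g^T H^(-1) g = sum_i g_i^2 / H_ii
  = (4.4653)^2/12 + (-6.6395)^2/2 + (-0.6059)^2/7
  = 1.6616 + 22.0415 + 0.0524 = 23.7555
Step 3: Objective decrease = 0.5 * g^T H^(-1) g = 11.8778


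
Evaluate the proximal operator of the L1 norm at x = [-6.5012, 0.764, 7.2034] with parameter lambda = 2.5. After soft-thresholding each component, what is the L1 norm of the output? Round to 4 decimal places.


Soft-thresholding with lambda = 2.5:
prox(-6.5012) = sign(-6.5012)*max(|-6.5012| - 2.5, 0) = -4.0012
prox(0.764) = sign(0.764)*max(|0.764| - 2.5, 0) = 0.0
prox(7.2034) = sign(7.2034)*max(|7.2034| - 2.5, 0) = 4.7034
prox(x) = [-4.0012, 0.0, 4.7034]
||prox(x)||_1 = 4.0012 + 0.0 + 4.7034 = 8.7046


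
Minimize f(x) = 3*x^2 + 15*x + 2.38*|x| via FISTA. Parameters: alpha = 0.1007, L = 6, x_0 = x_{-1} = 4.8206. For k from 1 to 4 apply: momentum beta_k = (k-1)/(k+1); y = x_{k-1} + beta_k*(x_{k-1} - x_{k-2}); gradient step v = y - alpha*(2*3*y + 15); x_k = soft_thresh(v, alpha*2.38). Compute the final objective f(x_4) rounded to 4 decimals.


FISTA on f(x) = 3*x^2 + 15*x + 2.38*|x|
L = 6, alpha = 0.1007
Iteration 1: beta = 0.0, y = 4.8206 + 0.0*(4.8206 - 4.8206) = 4.8206
  grad(y) = 43.9236, v = y - alpha*grad = 0.3975
  prox(v) = soft_thresh(0.3975, 0.2397) = 0.1578
Iteration 2: beta = 0.3333, y = 0.1578 + 0.3333*(0.1578 - 4.8206) = -1.3964
  grad(y) = 6.6214, v = y - alpha*grad = -2.0632
  prox(v) = soft_thresh(-2.0632, 0.2397) = -1.8235
Iteration 3: beta = 0.5, y = -1.8235 + 0.5*(-1.8235 - 0.1578) = -2.8142
  grad(y) = -1.8854, v = y - alpha*grad = -2.6244
  prox(v) = soft_thresh(-2.6244, 0.2397) = -2.3847
Iteration 4: beta = 0.6, y = -2.3847 + 0.6*(-2.3847 + 1.8235) = -2.7214
  grad(y) = -1.3284, v = y - alpha*grad = -2.5876
  prox(v) = soft_thresh(-2.5876, 0.2397) = -2.348
f(x_4) = 3*(-2.348)^2 + 15*(-2.348) + 2.38*|-2.348| = -13.0925


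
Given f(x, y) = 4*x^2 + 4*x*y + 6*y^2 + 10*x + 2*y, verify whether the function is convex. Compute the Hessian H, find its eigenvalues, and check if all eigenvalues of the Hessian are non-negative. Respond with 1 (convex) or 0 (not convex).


The Hessian of f(x,y) = 4*x^2 + 4*x*y + 6*y^2 + 10*x + 2*y is:
H = [[8, 4], [4, 12]]
Trace = 8 + 12 = 20
Determinant = 8*12 - (4)^2 = 80
Discriminant = (20)^2 - 4*80 = 80.0
Eigenvalues: lambda_1 = 5.5279, lambda_2 = 14.4721
The function is convex.

1


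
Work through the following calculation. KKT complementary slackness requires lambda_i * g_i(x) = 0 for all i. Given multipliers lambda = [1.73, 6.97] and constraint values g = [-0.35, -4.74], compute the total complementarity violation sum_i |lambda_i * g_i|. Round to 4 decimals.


KKT complementary slackness check:
lambda_1 * g_1 = 1.73 * -0.35 = -0.6055
lambda_2 * g_2 = 6.97 * -4.74 = -33.0378
Total violation = 0.6055 + 33.0378 = 33.6433


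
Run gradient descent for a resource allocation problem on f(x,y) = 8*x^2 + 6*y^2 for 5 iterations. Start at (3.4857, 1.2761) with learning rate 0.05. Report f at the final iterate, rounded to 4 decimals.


Gradient descent on f(x,y) = 8*x^2 + 6*y^2.
Starting point: (3.4857, 1.2761), alpha = 0.05
Step 1: grad_x = 2*8*3.4857 = 55.7712, grad_y = 2*6*1.2761 = 15.3132
  x_1 = 3.4857 - 0.05*55.7712 = 0.6971
  y_1 = 1.2761 - 0.05*15.3132 = 0.5104
Step 2: grad_x = 2*8*0.6971 = 11.1542, grad_y = 2*6*0.5104 = 6.1253
  x_2 = 0.6971 - 0.05*11.1542 = 0.1394
  y_2 = 0.5104 - 0.05*6.1253 = 0.2042
Step 3: grad_x = 2*8*0.1394 = 2.2308, grad_y = 2*6*0.2042 = 2.4501
  x_3 = 0.1394 - 0.05*2.2308 = 0.0279
  y_3 = 0.2042 - 0.05*2.4501 = 0.0817
Step 4: grad_x = 2*8*0.0279 = 0.4462, grad_y = 2*6*0.0817 = 0.98
  x_4 = 0.0279 - 0.05*0.4462 = 0.0056
  y_4 = 0.0817 - 0.05*0.98 = 0.0327
Step 5: grad_x = 2*8*0.0056 = 0.0892, grad_y = 2*6*0.0327 = 0.392
  x_5 = 0.0056 - 0.05*0.0892 = 0.0011
  y_5 = 0.0327 - 0.05*0.392 = 0.0131
f(0.0011, 0.0131) = 8*0.0011^2 + 6*0.0131^2 = 0.001


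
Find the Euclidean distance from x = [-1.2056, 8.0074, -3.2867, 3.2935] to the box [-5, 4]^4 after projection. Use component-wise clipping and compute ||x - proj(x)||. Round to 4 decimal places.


Project each component onto [-5, 4].
clip(-1.2056) = -1.2056, clip(8.0074) = 4.0, clip(-3.2867) = -3.2867, clip(3.2935) = 3.2935
Projection = [-1.2056, 4.0, -3.2867, 3.2935]
Squared diffs: [0.0, 16.0593, 0.0, 0.0]
Distance = sqrt(16.0593) = 4.0074


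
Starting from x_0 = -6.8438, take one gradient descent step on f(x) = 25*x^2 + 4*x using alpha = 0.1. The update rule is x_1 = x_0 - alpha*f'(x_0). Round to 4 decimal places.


We compute the gradient at x_0 and apply the update.
f'(x) = 50*x + 4
f'(-6.8438) = 50*-6.8438 + 4 = -338.19
x_1 = -6.8438 - 0.1*-338.19 = 26.9752


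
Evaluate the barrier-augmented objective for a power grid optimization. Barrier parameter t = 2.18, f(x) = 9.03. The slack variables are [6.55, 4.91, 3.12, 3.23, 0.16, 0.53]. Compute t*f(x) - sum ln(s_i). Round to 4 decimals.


Step 1: Compute log-barrier.
ln values: [1.8795, 1.5913, 1.1378, 1.1725, -1.8326, -0.6349]
phi = -(1.8795 + 1.5913 + 1.1378 + 1.1725 - 1.8326 - 0.6349) = -3.3136
Step 2: Compute augmented objective.
t*f(x) = 2.18*9.03 = 19.6854
Total = 19.6854 - 3.3136 = 16.3718


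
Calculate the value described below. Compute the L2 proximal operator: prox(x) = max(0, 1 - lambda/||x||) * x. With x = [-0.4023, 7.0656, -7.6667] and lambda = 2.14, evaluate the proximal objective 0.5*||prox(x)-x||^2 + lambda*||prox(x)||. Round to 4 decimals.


Step 1: Compute ||x||.
||x|| = 10.4337
Step 2: Compute scaling factor.
scale = max(0, 1 - 2.14/10.4337) = 0.7949
Step 3: prox(x) = [-0.3198, 5.6164, -6.0942]
||prox(x)|| = 8.2937
Step 4: Proximal objective.
0.5*||prox-x||^2 = 2.2898
lambda*||prox|| = 17.7485
Total = 20.0384


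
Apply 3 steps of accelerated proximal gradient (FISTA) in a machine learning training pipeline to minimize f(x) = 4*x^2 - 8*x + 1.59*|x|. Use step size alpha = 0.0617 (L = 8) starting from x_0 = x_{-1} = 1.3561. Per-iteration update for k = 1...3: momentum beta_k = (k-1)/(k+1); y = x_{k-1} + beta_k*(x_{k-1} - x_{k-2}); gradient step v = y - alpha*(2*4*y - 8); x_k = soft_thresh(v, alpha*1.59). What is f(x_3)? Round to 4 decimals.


FISTA on f(x) = 4*x^2 - 8*x + 1.59*|x|
L = 8, alpha = 0.0617
Iteration 1: beta = 0.0, y = 1.3561 + 0.0*(1.3561 - 1.3561) = 1.3561
  grad(y) = 2.8488, v = y - alpha*grad = 1.1803
  prox(v) = soft_thresh(1.1803, 0.0981) = 1.0822
Iteration 2: beta = 0.3333, y = 1.0822 + 0.3333*(1.0822 - 1.3561) = 0.9909
  grad(y) = -0.0725, v = y - alpha*grad = 0.9954
  prox(v) = soft_thresh(0.9954, 0.0981) = 0.8973
Iteration 3: beta = 0.5, y = 0.8973 + 0.5*(0.8973 - 1.0822) = 0.8048
  grad(y) = -1.5612, v = y - alpha*grad = 0.9012
  prox(v) = soft_thresh(0.9012, 0.0981) = 0.8031
f(x_3) = 4*0.8031^2 - 8*0.8031 + 1.59*|0.8031| = -2.568


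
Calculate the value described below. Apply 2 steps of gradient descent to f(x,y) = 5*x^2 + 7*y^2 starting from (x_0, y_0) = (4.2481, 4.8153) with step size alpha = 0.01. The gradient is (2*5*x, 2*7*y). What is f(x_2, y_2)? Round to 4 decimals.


Gradient descent on f(x,y) = 5*x^2 + 7*y^2.
Starting point: (4.2481, 4.8153), alpha = 0.01
Step 1: grad_x = 2*5*4.2481 = 42.481, grad_y = 2*7*4.8153 = 67.4142
  x_1 = 4.2481 - 0.01*42.481 = 3.8233
  y_1 = 4.8153 - 0.01*67.4142 = 4.1412
Step 2: grad_x = 2*5*3.8233 = 38.2329, grad_y = 2*7*4.1412 = 57.9762
  x_2 = 3.8233 - 0.01*38.2329 = 3.441
  y_2 = 4.1412 - 0.01*57.9762 = 3.5614
f(3.441, 3.5614) = 5*3.441^2 + 7*3.5614^2 = 147.9858


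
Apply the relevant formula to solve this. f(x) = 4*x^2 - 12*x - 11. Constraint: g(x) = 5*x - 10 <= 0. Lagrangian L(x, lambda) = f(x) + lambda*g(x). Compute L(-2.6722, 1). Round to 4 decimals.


Step 1: Evaluate f(x).
f(-2.6722) = 4*(-2.6722)^2 - 12*(-2.6722) - 11 = 49.629
Step 2: Evaluate g(x).
g(-2.6722) = 5*-2.6722 - 10 = -23.361
Step 3: Compute Lagrangian.
L = 49.629 + 1*-23.361 = 26.268


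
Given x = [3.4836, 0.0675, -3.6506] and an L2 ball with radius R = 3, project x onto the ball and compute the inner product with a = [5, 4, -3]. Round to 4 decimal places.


Step 1: Compute ||x|| (intermediates to 6 decimals).
||x|| = sqrt(3.4836^2 + 0.0675^2 + (-3.6506)^2) = 5.046475
Step 2: Project.
Since ||x|| > R, scale = R/||x|| = 3/5.046475 = 0.594474, proj(x) = scale * x
proj(x) = [2.07091, 0.040127, -2.170187]
Step 3: Dot product.
a^T * proj(x) = 5*2.07091 + 4*0.040127 - 3*(-2.170187) = 17.0256


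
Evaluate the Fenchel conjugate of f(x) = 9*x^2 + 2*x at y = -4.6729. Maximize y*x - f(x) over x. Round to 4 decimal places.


f*(y) = sup_x {y*x - a*x^2 - b*x} = sup_x {(y-b)*x - a*x^2}
FOC: (y - b) - 2a*x = 0 => x* = (y - b)/(2a)
x* = (-4.6729 - 2)/(2*9) = -0.3707
f*(-4.6729) = (y-b)^2/(4a) = (-4.6729 - 2)^2/(4*9)
= 44.5276/36 = 1.2369


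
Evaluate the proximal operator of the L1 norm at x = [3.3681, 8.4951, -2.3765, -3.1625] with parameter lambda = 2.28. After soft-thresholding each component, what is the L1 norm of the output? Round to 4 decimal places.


Soft-thresholding with lambda = 2.28:
prox(3.3681) = sign(3.3681)*max(|3.3681| - 2.28, 0) = 1.0881
prox(8.4951) = sign(8.4951)*max(|8.4951| - 2.28, 0) = 6.2151
prox(-2.3765) = sign(-2.3765)*max(|-2.3765| - 2.28, 0) = -0.0965
prox(-3.1625) = sign(-3.1625)*max(|-3.1625| - 2.28, 0) = -0.8825
prox(x) = [1.0881, 6.2151, -0.0965, -0.8825]
||prox(x)||_1 = 1.0881 + 6.2151 + 0.0965 + 0.8825 = 8.2822


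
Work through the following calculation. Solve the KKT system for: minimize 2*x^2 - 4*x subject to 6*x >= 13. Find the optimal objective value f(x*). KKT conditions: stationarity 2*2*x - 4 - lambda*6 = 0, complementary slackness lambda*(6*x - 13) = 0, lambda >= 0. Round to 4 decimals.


Step 1: Try lambda = 0 (constraint inactive).
x_unc = 4/(2*2) = 1.0
Check: 6*1.0 = 6.0 < 13 -- violated!
Step 2: Constraint must be active: 6*x = 13
x* = 13/6 = 2.1667 (rounded; the exact value 13/6 is used below)
lambda = (2*2*(13/6) - 4)/6 = 0.7778
Step 3: Compute optimal value.
f(x*) = 2*(13/6)^2 - 4*(13/6) = 0.7222


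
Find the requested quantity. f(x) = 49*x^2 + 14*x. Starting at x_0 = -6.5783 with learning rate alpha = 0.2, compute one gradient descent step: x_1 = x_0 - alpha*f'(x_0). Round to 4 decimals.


We compute the gradient at x_0 and apply the update.
f'(x) = 98*x + 14
f'(-6.5783) = 98*-6.5783 + 14 = -630.6734
x_1 = -6.5783 - 0.2*-630.6734 = 119.5564


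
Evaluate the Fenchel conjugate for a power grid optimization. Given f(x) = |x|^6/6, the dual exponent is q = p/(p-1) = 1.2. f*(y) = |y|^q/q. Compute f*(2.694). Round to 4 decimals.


The conjugate exponent q satisfies 1/p + 1/q = 1.
p = 6, so q = 6/(6 - 1) = 1.2
|y|^q = 2.694^1.2 = 3.2846
f*(2.694) = 3.2846 / 1.2 = 2.7371
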